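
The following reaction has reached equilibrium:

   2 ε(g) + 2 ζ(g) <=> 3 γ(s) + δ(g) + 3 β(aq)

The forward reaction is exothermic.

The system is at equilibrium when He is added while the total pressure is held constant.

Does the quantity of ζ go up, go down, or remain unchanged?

increases

Adding inert gas at constant total pressure expands the volume and lowers every reacting partial pressure. With Δn_gas = 1 − 4 = -3, Q moves away from K toward the side with fewer gas moles, so the system shifts toward the side with more gas moles — to the left.
The net shift is to the left. ζ is a reactant, so its amount increases.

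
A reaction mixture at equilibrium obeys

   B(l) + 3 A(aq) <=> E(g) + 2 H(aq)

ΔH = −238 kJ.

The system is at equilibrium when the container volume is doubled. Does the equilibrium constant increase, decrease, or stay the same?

The equilibrium constant depends only on temperature. This perturbation may move the position of equilibrium, but since T is unchanged, K itself is unchanged.

unchanged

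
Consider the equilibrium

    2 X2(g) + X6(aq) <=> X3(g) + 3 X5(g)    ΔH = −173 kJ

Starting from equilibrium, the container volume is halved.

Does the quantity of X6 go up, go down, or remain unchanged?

increases

Gas moles: reactants 2, products 4 (Δn_gas = +2). Compression shifts the system toward the side with fewer moles of gas — to the left.
The net shift is to the left. X6 is a reactant, so its amount increases.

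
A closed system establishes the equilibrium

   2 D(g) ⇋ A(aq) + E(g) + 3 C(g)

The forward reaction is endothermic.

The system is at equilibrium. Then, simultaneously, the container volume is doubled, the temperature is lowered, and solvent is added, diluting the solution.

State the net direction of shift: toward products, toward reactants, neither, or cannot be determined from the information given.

Gas moles: reactants 2, products 4 (Δn_gas = +2). Expansion shifts the system toward the side with more moles of gas — to the right.
The forward reaction is endothermic. Lowering T favours the exothermic direction — shift to the left.
Dilution lowers every aqueous concentration by the same factor. Δn_aq = 1 − 0 = +1, so the system shifts toward the side with more dissolved moles — to the right.
The individual effects push in opposite directions; without quantitative information the net direction cannot be determined.

cannot be determined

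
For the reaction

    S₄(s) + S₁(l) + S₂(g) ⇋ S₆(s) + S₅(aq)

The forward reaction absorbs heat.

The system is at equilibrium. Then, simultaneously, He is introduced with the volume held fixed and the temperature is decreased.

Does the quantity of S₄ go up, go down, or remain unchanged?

increases

At constant volume, adding an inert gas leaves every reacting species' partial pressure unchanged, so Q is unchanged — no shift from this change.
The forward reaction is endothermic. Lowering T favours the exothermic direction — shift to the left.
The net shift is to the left. S₄ is a reactant, so its amount increases.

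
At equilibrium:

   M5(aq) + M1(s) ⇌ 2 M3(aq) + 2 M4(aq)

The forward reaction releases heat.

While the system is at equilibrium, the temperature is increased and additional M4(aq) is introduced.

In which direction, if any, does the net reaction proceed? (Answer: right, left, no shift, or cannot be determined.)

The forward reaction is exothermic. Raising T favours the endothermic direction — shift to the left.
Adding M4 (aq), a product, drives the reaction to the left.
All effects act in the same direction — net shift to the left.

left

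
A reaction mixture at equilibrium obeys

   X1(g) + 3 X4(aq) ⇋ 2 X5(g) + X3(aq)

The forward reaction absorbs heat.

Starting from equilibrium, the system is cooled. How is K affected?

K depends on temperature via the van 't Hoff relation. The forward reaction is endothermic, so lowering T decreases K.

decreases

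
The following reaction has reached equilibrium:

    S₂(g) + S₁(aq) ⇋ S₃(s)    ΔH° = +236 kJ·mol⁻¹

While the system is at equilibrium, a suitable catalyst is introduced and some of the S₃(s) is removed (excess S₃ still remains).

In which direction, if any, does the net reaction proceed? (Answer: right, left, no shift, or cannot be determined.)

A catalyst speeds both forward and reverse rates equally; it changes neither Q nor K — no shift from this change.
S₃ is a pure solid; its activity is 1 regardless of amount, so Q is unaffected — no shift from this change.
None of the changes alters Q relative to K, so there is no net shift.

no shift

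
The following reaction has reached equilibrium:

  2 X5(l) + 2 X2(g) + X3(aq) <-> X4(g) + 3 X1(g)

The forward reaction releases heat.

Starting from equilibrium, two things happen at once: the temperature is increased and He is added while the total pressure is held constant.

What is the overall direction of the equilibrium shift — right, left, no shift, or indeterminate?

The forward reaction is exothermic. Raising T favours the endothermic direction — shift to the left.
Adding inert gas at constant total pressure expands the volume and lowers every reacting partial pressure. With Δn_gas = 4 − 2 = +2, Q moves away from K toward the side with fewer gas moles, so the system shifts toward the side with more gas moles — to the right.
The individual effects push in opposite directions; without quantitative information the net direction cannot be determined.

cannot be determined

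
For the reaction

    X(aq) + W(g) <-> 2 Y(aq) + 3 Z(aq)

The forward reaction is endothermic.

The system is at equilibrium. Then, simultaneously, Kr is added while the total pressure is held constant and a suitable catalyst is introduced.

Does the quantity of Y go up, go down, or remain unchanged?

Adding inert gas at constant total pressure expands the volume and lowers every reacting partial pressure. With Δn_gas = 0 − 1 = -1, Q moves away from K toward the side with fewer gas moles, so the system shifts toward the side with more gas moles — to the left.
A catalyst speeds both forward and reverse rates equally; it changes neither Q nor K — no shift from this change.
The net shift is to the left. Y is a product, so its amount decreases.

decreases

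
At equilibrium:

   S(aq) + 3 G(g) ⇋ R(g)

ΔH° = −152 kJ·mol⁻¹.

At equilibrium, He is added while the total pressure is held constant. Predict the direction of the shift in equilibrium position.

left

Adding inert gas at constant total pressure expands the volume and lowers every reacting partial pressure. With Δn_gas = 1 − 3 = -2, Q moves away from K toward the side with fewer gas moles, so the system shifts toward the side with more gas moles — to the left.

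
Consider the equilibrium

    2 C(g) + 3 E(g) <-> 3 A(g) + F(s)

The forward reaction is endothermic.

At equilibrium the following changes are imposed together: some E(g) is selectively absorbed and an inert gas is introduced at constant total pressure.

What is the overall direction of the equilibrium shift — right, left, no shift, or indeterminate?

Removing E (g), a reactant, drives the reaction to the left.
Adding inert gas at constant total pressure expands the volume and lowers every reacting partial pressure. With Δn_gas = 3 − 5 = -2, Q moves away from K toward the side with fewer gas moles, so the system shifts toward the side with more gas moles — to the left.
All effects act in the same direction — net shift to the left.

left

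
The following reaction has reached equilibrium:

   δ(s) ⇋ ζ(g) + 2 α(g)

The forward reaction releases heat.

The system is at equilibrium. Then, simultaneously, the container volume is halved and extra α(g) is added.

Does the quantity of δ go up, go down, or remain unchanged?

increases

Gas moles: reactants 0, products 3 (Δn_gas = +3). Compression shifts the system toward the side with fewer moles of gas — to the left.
Adding α (g), a product, drives the reaction to the left.
The net shift is to the left. δ is a reactant, so its amount increases.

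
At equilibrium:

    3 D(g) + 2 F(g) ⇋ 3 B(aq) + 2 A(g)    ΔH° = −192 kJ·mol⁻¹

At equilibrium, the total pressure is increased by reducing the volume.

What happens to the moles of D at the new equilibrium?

Gas moles: reactants 5, products 2 (Δn_gas = -3). Compression shifts the system toward the side with fewer moles of gas — to the right.
The net shift is to the right. D is a reactant, so its amount decreases.

decreases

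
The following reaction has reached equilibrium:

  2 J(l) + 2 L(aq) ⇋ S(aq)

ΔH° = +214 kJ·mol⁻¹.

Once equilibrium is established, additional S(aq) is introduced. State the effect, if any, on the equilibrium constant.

unchanged

The equilibrium constant depends only on temperature. This perturbation may move the position of equilibrium, but since T is unchanged, K itself is unchanged.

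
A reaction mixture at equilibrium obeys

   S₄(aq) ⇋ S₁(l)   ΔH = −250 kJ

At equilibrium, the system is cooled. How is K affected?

increases

K depends on temperature via the van 't Hoff relation. The forward reaction is exothermic, so lowering T increases K.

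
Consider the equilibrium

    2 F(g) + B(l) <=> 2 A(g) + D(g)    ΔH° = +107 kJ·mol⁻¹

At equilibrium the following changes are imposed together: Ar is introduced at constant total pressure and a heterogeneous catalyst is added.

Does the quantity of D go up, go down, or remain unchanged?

Adding inert gas at constant total pressure expands the volume and lowers every reacting partial pressure. With Δn_gas = 3 − 2 = +1, Q moves away from K toward the side with fewer gas moles, so the system shifts toward the side with more gas moles — to the right.
A catalyst speeds both forward and reverse rates equally; it changes neither Q nor K — no shift from this change.
The net shift is to the right. D is a product, so its amount increases.

increases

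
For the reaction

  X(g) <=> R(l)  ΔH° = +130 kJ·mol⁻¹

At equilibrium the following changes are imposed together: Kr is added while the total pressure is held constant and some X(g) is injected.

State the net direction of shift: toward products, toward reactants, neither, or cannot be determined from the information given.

cannot be determined

Adding inert gas at constant total pressure expands the volume and lowers every reacting partial pressure. With Δn_gas = 0 − 1 = -1, Q moves away from K toward the side with fewer gas moles, so the system shifts toward the side with more gas moles — to the left.
Adding X (g), a reactant, drives the reaction to the right.
The individual effects push in opposite directions; without quantitative information the net direction cannot be determined.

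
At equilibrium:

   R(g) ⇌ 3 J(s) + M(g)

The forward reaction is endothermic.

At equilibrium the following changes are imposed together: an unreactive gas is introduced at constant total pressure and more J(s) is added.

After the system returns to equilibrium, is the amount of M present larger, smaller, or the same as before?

unchanged

Adding inert gas at constant total pressure expands the volume, scaling every reacting partial pressure by the same factor. Δn_gas = 1 − 1 = 0, so Q is unchanged — no shift.
J is a pure solid; its activity is 1 regardless of amount, so Q is unaffected — no shift from this change.
No net shift occurs, so the amount of M is unchanged.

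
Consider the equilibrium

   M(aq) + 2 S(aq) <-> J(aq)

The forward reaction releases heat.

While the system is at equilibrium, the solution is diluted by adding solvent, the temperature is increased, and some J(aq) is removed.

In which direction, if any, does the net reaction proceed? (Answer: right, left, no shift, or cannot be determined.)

Dilution lowers every aqueous concentration by the same factor. Δn_aq = 1 − 3 = -2, so the system shifts toward the side with more dissolved moles — to the left.
The forward reaction is exothermic. Raising T favours the endothermic direction — shift to the left.
Removing J (aq), a product, drives the reaction to the right.
The individual effects push in opposite directions; without quantitative information the net direction cannot be determined.

cannot be determined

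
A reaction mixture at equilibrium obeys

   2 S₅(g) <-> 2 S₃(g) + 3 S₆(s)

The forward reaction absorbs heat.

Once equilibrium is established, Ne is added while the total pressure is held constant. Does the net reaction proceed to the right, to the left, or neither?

no shift

Adding inert gas at constant total pressure expands the volume, scaling every reacting partial pressure by the same factor. Δn_gas = 2 − 2 = 0, so Q is unchanged — no shift.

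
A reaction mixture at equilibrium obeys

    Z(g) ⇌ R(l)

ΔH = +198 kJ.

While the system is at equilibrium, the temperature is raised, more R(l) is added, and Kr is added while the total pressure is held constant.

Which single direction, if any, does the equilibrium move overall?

cannot be determined

The forward reaction is endothermic. Raising T favours the endothermic direction — shift to the right.
R is a pure liquid; its activity is 1 regardless of amount, so Q is unaffected — no shift from this change.
Adding inert gas at constant total pressure expands the volume and lowers every reacting partial pressure. With Δn_gas = 0 − 1 = -1, Q moves away from K toward the side with fewer gas moles, so the system shifts toward the side with more gas moles — to the left.
The individual effects push in opposite directions; without quantitative information the net direction cannot be determined.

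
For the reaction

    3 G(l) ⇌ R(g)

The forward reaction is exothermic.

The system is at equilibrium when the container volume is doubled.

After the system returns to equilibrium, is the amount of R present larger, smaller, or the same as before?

increases

Gas moles: reactants 0, products 1 (Δn_gas = +1). Expansion shifts the system toward the side with more moles of gas — to the right.
The net shift is to the right. R is a product, so its amount increases.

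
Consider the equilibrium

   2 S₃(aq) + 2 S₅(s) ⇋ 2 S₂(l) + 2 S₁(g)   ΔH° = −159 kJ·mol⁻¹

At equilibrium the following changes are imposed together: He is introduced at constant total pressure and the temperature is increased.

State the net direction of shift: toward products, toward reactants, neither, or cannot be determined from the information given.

Adding inert gas at constant total pressure expands the volume and lowers every reacting partial pressure. With Δn_gas = 2 − 0 = +2, Q moves away from K toward the side with fewer gas moles, so the system shifts toward the side with more gas moles — to the right.
The forward reaction is exothermic. Raising T favours the endothermic direction — shift to the left.
The individual effects push in opposite directions; without quantitative information the net direction cannot be determined.

cannot be determined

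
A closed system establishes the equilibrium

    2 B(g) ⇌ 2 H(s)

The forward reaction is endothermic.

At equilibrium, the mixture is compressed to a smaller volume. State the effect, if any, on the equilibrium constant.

unchanged

The equilibrium constant depends only on temperature. This perturbation may move the position of equilibrium, but since T is unchanged, K itself is unchanged.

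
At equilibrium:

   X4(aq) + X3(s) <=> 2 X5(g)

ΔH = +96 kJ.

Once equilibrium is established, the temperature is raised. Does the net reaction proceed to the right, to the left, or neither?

right

The forward reaction is endothermic. Raising T favours the endothermic direction — shift to the right.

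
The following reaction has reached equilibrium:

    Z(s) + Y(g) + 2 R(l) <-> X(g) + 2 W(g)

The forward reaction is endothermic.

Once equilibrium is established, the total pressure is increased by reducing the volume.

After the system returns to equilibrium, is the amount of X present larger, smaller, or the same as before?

Gas moles: reactants 1, products 3 (Δn_gas = +2). Compression shifts the system toward the side with fewer moles of gas — to the left.
The net shift is to the left. X is a product, so its amount decreases.

decreases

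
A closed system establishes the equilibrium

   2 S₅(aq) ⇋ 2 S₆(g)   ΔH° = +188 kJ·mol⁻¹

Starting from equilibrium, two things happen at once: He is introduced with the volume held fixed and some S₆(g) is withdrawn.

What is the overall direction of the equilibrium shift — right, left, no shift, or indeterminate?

right

At constant volume, adding an inert gas leaves every reacting species' partial pressure unchanged, so Q is unchanged — no shift from this change.
Removing S₆ (g), a product, drives the reaction to the right.
Only the nonzero effect(s) matter; the net shift is to the right.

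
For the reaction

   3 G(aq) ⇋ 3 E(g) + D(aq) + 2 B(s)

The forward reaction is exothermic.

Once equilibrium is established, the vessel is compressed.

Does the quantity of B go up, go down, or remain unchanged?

decreases

Gas moles: reactants 0, products 3 (Δn_gas = +3). Compression shifts the system toward the side with fewer moles of gas — to the left.
The net shift is to the left. B is a product, so its amount decreases.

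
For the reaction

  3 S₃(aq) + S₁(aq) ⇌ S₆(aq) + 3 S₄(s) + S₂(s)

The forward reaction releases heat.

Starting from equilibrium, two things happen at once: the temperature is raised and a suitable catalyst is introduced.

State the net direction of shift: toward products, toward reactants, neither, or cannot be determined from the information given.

The forward reaction is exothermic. Raising T favours the endothermic direction — shift to the left.
A catalyst speeds both forward and reverse rates equally; it changes neither Q nor K — no shift from this change.
Only the nonzero effect(s) matter; the net shift is to the left.

left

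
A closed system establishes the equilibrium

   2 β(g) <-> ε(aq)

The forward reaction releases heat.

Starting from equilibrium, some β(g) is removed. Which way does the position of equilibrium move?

left

Removing β (g), a reactant, drives the reaction to the left.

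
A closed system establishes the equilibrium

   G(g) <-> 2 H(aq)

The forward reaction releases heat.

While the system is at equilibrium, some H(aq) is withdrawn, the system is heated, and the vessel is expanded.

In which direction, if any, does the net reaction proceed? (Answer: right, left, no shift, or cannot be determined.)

cannot be determined

Removing H (aq), a product, drives the reaction to the right.
The forward reaction is exothermic. Raising T favours the endothermic direction — shift to the left.
Gas moles: reactants 1, products 0 (Δn_gas = -1). Expansion shifts the system toward the side with more moles of gas — to the left.
The individual effects push in opposite directions; without quantitative information the net direction cannot be determined.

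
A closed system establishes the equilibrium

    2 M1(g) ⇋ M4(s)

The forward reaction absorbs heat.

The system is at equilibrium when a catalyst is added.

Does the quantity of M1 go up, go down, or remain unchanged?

A catalyst speeds both forward and reverse rates equally; it changes neither Q nor K — no shift from this change.
No net shift occurs, so the amount of M1 is unchanged.

unchanged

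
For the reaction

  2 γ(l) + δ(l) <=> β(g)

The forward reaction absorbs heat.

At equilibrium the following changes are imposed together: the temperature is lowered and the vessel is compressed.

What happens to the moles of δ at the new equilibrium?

The forward reaction is endothermic. Lowering T favours the exothermic direction — shift to the left.
Gas moles: reactants 0, products 1 (Δn_gas = +1). Compression shifts the system toward the side with fewer moles of gas — to the left.
The net shift is to the left. δ is a reactant, so its amount increases.

increases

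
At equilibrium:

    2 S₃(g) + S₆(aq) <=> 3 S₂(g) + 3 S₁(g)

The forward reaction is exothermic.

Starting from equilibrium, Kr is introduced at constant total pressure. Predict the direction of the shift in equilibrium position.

Adding inert gas at constant total pressure expands the volume and lowers every reacting partial pressure. With Δn_gas = 6 − 2 = +4, Q moves away from K toward the side with fewer gas moles, so the system shifts toward the side with more gas moles — to the right.

right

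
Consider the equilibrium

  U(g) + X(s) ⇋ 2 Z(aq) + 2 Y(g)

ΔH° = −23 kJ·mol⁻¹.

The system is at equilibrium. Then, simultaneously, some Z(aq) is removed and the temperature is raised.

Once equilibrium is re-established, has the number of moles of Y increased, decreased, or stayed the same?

cannot be determined

Removing Z (aq), a product, drives the reaction to the right.
The forward reaction is exothermic. Raising T favours the endothermic direction — shift to the left.
The two effects oppose each other, so the net shift — and hence the change in Y — cannot be determined from the given information.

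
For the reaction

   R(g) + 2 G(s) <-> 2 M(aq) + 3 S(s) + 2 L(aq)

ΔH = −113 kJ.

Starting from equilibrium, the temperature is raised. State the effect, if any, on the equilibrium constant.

decreases

K depends on temperature via the van 't Hoff relation. The forward reaction is exothermic, so raising T decreases K.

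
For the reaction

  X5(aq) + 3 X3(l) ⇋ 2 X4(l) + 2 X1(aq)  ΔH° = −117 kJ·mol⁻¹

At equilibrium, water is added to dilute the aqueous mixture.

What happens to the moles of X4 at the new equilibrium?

increases

Dilution lowers every aqueous concentration by the same factor. Δn_aq = 2 − 1 = +1, so the system shifts toward the side with more dissolved moles — to the right.
The net shift is to the right. X4 is a product, so its amount increases.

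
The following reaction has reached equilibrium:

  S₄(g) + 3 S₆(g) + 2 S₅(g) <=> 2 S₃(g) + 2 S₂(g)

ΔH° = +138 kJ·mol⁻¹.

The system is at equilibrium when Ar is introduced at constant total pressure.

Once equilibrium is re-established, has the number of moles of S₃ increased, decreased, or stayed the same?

decreases

Adding inert gas at constant total pressure expands the volume and lowers every reacting partial pressure. With Δn_gas = 4 − 6 = -2, Q moves away from K toward the side with fewer gas moles, so the system shifts toward the side with more gas moles — to the left.
The net shift is to the left. S₃ is a product, so its amount decreases.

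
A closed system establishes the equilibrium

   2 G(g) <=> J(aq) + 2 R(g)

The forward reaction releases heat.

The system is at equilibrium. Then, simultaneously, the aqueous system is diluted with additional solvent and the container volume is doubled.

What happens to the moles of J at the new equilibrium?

Dilution lowers every aqueous concentration by the same factor. Δn_aq = 1 − 0 = +1, so the system shifts toward the side with more dissolved moles — to the right.
Gas moles: reactants 2, products 2. Δn_gas = 0, so a volume change leaves Q equal to K — no shift from this change.
The net shift is to the right. J is a product, so its amount increases.

increases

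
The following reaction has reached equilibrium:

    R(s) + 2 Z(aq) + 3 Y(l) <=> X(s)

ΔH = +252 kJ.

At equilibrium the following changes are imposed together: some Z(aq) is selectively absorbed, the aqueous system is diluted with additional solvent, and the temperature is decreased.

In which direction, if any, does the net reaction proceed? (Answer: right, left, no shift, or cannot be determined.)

left

Removing Z (aq), a reactant, drives the reaction to the left.
Dilution lowers every aqueous concentration by the same factor. Δn_aq = 0 − 2 = -2, so the system shifts toward the side with more dissolved moles — to the left.
The forward reaction is endothermic. Lowering T favours the exothermic direction — shift to the left.
All effects act in the same direction — net shift to the left.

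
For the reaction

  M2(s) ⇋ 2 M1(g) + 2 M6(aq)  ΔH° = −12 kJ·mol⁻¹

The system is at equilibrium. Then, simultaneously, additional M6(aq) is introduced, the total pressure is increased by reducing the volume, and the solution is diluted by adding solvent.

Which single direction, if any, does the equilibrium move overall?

Adding M6 (aq), a product, drives the reaction to the left.
Gas moles: reactants 0, products 2 (Δn_gas = +2). Compression shifts the system toward the side with fewer moles of gas — to the left.
Dilution lowers every aqueous concentration by the same factor. Δn_aq = 2 − 0 = +2, so the system shifts toward the side with more dissolved moles — to the right.
The individual effects push in opposite directions; without quantitative information the net direction cannot be determined.

cannot be determined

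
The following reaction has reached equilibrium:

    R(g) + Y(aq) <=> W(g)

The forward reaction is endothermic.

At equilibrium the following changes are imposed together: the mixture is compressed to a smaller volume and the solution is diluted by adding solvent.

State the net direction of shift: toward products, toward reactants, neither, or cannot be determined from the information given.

Gas moles: reactants 1, products 1. Δn_gas = 0, so a volume change leaves Q equal to K — no shift from this change.
Dilution lowers every aqueous concentration by the same factor. Δn_aq = 0 − 1 = -1, so the system shifts toward the side with more dissolved moles — to the left.
Only the nonzero effect(s) matter; the net shift is to the left.

left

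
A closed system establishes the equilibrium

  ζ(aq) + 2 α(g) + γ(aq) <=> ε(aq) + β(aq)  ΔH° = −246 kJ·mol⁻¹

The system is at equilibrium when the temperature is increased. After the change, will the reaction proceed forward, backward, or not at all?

The forward reaction is exothermic. Raising T favours the endothermic direction — shift to the left.

left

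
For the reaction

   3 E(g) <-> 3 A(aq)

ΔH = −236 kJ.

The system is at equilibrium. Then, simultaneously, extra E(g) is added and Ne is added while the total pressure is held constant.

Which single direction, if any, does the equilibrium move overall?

cannot be determined

Adding E (g), a reactant, drives the reaction to the right.
Adding inert gas at constant total pressure expands the volume and lowers every reacting partial pressure. With Δn_gas = 0 − 3 = -3, Q moves away from K toward the side with fewer gas moles, so the system shifts toward the side with more gas moles — to the left.
The individual effects push in opposite directions; without quantitative information the net direction cannot be determined.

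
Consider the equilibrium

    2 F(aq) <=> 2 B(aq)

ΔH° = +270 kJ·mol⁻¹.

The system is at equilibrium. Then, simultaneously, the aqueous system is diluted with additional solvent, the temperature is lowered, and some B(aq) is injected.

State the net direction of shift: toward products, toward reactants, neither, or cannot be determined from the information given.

Dilution scales every aqueous concentration by the same factor. Δn_aq = 2 − 2 = 0, so Q is unchanged — no shift.
The forward reaction is endothermic. Lowering T favours the exothermic direction — shift to the left.
Adding B (aq), a product, drives the reaction to the left.
Only the nonzero effect(s) matter; the net shift is to the left.

left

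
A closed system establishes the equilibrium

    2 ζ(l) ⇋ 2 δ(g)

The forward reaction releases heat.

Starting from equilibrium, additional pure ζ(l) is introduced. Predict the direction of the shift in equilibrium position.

no shift

ζ is a pure liquid; its activity is 1 regardless of amount, so Q is unaffected — no shift from this change.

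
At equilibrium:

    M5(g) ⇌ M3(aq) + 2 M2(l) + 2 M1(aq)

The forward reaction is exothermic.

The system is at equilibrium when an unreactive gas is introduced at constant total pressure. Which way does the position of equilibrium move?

Adding inert gas at constant total pressure expands the volume and lowers every reacting partial pressure. With Δn_gas = 0 − 1 = -1, Q moves away from K toward the side with fewer gas moles, so the system shifts toward the side with more gas moles — to the left.

left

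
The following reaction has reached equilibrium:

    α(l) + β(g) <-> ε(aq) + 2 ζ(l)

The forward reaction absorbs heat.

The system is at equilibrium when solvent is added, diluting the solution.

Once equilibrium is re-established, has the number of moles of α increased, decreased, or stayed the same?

Dilution lowers every aqueous concentration by the same factor. Δn_aq = 1 − 0 = +1, so the system shifts toward the side with more dissolved moles — to the right.
The net shift is to the right. α is a reactant, so its amount decreases.

decreases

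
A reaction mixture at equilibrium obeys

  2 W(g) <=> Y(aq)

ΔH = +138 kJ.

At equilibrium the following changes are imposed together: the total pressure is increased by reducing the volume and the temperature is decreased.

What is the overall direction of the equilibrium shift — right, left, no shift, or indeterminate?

Gas moles: reactants 2, products 0 (Δn_gas = -2). Compression shifts the system toward the side with fewer moles of gas — to the right.
The forward reaction is endothermic. Lowering T favours the exothermic direction — shift to the left.
The individual effects push in opposite directions; without quantitative information the net direction cannot be determined.

cannot be determined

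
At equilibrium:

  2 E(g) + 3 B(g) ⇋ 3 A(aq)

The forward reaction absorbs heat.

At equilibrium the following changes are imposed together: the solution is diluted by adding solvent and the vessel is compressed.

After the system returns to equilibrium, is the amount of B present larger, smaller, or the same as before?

Dilution lowers every aqueous concentration by the same factor. Δn_aq = 3 − 0 = +3, so the system shifts toward the side with more dissolved moles — to the right.
Gas moles: reactants 5, products 0 (Δn_gas = -5). Compression shifts the system toward the side with fewer moles of gas — to the right.
The net shift is to the right. B is a reactant, so its amount decreases.

decreases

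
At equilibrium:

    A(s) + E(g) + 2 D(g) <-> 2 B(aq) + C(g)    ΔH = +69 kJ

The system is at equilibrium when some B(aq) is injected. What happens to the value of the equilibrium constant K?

unchanged

The equilibrium constant depends only on temperature. This perturbation may move the position of equilibrium, but since T is unchanged, K itself is unchanged.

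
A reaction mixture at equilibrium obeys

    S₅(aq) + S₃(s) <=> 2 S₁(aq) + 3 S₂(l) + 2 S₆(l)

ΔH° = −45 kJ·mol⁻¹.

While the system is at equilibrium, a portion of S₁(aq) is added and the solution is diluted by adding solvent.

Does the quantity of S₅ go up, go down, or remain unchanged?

Adding S₁ (aq), a product, drives the reaction to the left.
Dilution lowers every aqueous concentration by the same factor. Δn_aq = 2 − 1 = +1, so the system shifts toward the side with more dissolved moles — to the right.
The two effects oppose each other, so the net shift — and hence the change in S₅ — cannot be determined from the given information.

cannot be determined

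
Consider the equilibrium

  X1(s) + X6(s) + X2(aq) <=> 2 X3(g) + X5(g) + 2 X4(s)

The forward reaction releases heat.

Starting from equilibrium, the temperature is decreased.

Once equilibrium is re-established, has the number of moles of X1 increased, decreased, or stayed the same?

The forward reaction is exothermic. Lowering T favours the exothermic direction — shift to the right.
The net shift is to the right. X1 is a reactant, so its amount decreases.

decreases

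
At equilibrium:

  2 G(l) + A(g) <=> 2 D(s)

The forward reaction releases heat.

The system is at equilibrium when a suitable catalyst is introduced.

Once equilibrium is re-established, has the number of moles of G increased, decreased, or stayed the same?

unchanged

A catalyst speeds both forward and reverse rates equally; it changes neither Q nor K — no shift from this change.
No net shift occurs, so the amount of G is unchanged.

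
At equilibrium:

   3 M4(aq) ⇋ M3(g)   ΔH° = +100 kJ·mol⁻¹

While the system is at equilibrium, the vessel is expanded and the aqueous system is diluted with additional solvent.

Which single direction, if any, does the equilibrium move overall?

cannot be determined

Gas moles: reactants 0, products 1 (Δn_gas = +1). Expansion shifts the system toward the side with more moles of gas — to the right.
Dilution lowers every aqueous concentration by the same factor. Δn_aq = 0 − 3 = -3, so the system shifts toward the side with more dissolved moles — to the left.
The individual effects push in opposite directions; without quantitative information the net direction cannot be determined.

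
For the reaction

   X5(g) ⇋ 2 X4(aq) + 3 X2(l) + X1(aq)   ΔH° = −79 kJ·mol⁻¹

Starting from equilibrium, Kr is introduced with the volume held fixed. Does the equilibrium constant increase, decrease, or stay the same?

The equilibrium constant depends only on temperature. This perturbation changes neither the position of equilibrium nor K.

unchanged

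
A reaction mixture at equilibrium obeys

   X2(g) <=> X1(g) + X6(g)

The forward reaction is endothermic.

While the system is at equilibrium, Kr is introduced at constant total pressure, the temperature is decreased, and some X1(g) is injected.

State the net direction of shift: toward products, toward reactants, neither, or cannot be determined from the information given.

Adding inert gas at constant total pressure expands the volume and lowers every reacting partial pressure. With Δn_gas = 2 − 1 = +1, Q moves away from K toward the side with fewer gas moles, so the system shifts toward the side with more gas moles — to the right.
The forward reaction is endothermic. Lowering T favours the exothermic direction — shift to the left.
Adding X1 (g), a product, drives the reaction to the left.
The individual effects push in opposite directions; without quantitative information the net direction cannot be determined.

cannot be determined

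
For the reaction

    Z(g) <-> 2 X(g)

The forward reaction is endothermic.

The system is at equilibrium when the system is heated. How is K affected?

increases

K depends on temperature via the van 't Hoff relation. The forward reaction is endothermic, so raising T increases K.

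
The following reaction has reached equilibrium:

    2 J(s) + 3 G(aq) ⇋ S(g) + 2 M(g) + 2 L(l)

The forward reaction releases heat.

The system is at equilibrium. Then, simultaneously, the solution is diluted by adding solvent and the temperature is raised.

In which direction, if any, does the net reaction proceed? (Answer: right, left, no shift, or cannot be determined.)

left

Dilution lowers every aqueous concentration by the same factor. Δn_aq = 0 − 3 = -3, so the system shifts toward the side with more dissolved moles — to the left.
The forward reaction is exothermic. Raising T favours the endothermic direction — shift to the left.
All effects act in the same direction — net shift to the left.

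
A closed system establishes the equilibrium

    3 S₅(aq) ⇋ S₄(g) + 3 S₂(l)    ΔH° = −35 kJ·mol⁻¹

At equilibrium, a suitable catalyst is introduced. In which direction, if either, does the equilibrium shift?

no shift

A catalyst speeds both forward and reverse rates equally; it changes neither Q nor K — no shift from this change.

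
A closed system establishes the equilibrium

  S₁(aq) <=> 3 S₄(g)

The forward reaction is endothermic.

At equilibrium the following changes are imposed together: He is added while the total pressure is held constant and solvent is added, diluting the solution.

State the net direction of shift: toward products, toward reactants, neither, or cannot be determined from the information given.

cannot be determined

Adding inert gas at constant total pressure expands the volume and lowers every reacting partial pressure. With Δn_gas = 3 − 0 = +3, Q moves away from K toward the side with fewer gas moles, so the system shifts toward the side with more gas moles — to the right.
Dilution lowers every aqueous concentration by the same factor. Δn_aq = 0 − 1 = -1, so the system shifts toward the side with more dissolved moles — to the left.
The individual effects push in opposite directions; without quantitative information the net direction cannot be determined.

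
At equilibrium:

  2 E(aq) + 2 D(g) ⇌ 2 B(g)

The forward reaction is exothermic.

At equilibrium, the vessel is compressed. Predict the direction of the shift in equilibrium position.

Gas moles: reactants 2, products 2. Δn_gas = 0, so a volume change leaves Q equal to K — no shift from this change.

no shift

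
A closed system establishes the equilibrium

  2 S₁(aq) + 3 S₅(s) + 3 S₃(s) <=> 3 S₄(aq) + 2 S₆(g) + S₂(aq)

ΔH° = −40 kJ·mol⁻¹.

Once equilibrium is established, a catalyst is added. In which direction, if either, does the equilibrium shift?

A catalyst speeds both forward and reverse rates equally; it changes neither Q nor K — no shift from this change.

no shift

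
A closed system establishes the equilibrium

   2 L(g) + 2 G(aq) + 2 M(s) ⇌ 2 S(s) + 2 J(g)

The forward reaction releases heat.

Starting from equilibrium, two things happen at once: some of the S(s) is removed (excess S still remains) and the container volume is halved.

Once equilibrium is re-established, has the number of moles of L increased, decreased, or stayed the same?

S is a pure solid; its activity is 1 regardless of amount, so Q is unaffected — no shift from this change.
Gas moles: reactants 2, products 2. Δn_gas = 0, so a volume change leaves Q equal to K — no shift from this change.
No net shift occurs, so the amount of L is unchanged.

unchanged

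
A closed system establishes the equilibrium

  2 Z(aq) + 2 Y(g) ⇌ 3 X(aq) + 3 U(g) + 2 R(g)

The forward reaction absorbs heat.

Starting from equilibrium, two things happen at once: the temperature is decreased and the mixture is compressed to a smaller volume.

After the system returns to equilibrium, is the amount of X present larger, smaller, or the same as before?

decreases

The forward reaction is endothermic. Lowering T favours the exothermic direction — shift to the left.
Gas moles: reactants 2, products 5 (Δn_gas = +3). Compression shifts the system toward the side with fewer moles of gas — to the left.
The net shift is to the left. X is a product, so its amount decreases.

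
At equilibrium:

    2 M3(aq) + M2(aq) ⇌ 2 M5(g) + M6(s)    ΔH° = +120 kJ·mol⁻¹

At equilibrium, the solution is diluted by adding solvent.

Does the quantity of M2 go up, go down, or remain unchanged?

increases

Dilution lowers every aqueous concentration by the same factor. Δn_aq = 0 − 3 = -3, so the system shifts toward the side with more dissolved moles — to the left.
The net shift is to the left. M2 is a reactant, so its amount increases.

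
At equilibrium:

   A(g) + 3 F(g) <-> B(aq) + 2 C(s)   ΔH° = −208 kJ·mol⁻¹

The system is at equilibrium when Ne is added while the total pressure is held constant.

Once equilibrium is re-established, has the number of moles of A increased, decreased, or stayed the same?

Adding inert gas at constant total pressure expands the volume and lowers every reacting partial pressure. With Δn_gas = 0 − 4 = -4, Q moves away from K toward the side with fewer gas moles, so the system shifts toward the side with more gas moles — to the left.
The net shift is to the left. A is a reactant, so its amount increases.

increases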